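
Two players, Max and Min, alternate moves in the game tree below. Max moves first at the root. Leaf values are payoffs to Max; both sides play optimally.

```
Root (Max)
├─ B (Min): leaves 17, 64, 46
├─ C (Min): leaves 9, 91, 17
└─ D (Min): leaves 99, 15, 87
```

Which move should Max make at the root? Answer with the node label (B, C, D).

B (Min): min(17, 64, 46) = 17
C (Min): min(9, 91, 17) = 9
D (Min): min(99, 15, 87) = 15
Root (Max): max(17, 9, 15) = 17
Max picks the child with the highest value: B (value 17).

B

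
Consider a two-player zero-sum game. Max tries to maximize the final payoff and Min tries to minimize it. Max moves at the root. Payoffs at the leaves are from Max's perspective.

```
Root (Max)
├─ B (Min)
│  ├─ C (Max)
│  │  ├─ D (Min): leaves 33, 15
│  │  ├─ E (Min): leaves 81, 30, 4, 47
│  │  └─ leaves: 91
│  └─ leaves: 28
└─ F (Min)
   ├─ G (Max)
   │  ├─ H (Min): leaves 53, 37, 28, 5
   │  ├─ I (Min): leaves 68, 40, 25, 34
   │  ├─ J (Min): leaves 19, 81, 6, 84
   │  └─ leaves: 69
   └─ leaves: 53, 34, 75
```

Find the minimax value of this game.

D (Min): min(33, 15) = 15
E (Min): min(81, 30, 4, 47) = 4
C (Max): max(15, 4, 91) = 91
B (Min): min(91, 28) = 28
H (Min): min(53, 37, 28, 5) = 5
I (Min): min(68, 40, 25, 34) = 25
J (Min): min(19, 81, 6, 84) = 6
G (Max): max(5, 25, 6, 69) = 69
F (Min): min(69, 53, 34, 75) = 34
Root (Max): max(28, 34) = 34

34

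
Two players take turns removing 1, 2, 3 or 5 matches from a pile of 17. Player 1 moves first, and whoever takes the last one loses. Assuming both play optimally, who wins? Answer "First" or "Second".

Second

i:   0  1  2  3  4  5  6  7  8  9 10 11 12 13 14 15 16 17
     W  L  W  W  W  L  W  W  W  L  W  W  W  L  W  W  W  L
Position 17 is L, so the second player wins.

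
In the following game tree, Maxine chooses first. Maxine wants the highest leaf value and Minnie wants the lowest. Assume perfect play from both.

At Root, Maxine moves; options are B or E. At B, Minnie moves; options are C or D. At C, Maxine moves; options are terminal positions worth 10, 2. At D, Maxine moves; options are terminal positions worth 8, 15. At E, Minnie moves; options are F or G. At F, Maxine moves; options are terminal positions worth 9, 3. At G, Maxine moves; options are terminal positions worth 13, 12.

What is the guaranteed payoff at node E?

9

F: max(9, 3) = 9
G: max(13, 12) = 13
E: min(9, 13) = 9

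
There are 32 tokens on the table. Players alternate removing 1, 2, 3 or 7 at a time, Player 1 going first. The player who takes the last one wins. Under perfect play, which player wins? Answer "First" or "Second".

Second

Mark each pile size as W (mover wins) or L (mover loses):
i:   0  1  2  3  4  5  6  7  8  9 10 11 12 13 14 15 16 17 18 19 20 21 22 23 24 25 26 27 28 29 30 31 32
     L  W  W  W  L  W  W  W  L  W  W  W  L  W  W  W  L  W  W  W  L  W  W  W  L  W  W  W  L  W  W  W  L
Position 32 is L, so the second player wins.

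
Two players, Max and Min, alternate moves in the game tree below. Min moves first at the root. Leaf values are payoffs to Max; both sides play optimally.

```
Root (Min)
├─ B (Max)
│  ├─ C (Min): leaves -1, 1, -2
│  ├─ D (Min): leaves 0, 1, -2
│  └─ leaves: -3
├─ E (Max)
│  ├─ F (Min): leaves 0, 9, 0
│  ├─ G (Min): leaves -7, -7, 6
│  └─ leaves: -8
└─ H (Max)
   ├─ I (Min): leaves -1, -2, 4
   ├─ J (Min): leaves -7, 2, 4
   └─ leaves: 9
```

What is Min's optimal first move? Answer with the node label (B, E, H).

C (Min): min(-1, 1, -2) = -2
D (Min): min(0, 1, -2) = -2
B (Max): max(-2, -2, -3) = -2
F (Min): min(0, 9, 0) = 0
G (Min): min(-7, -7, 6) = -7
E (Max): max(0, -7, -8) = 0
I (Min): min(-1, -2, 4) = -2
J (Min): min(-7, 2, 4) = -7
H (Max): max(-2, -7, 9) = 9
Root (Min): min(-2, 0, 9) = -2
Min picks the child with the lowest value: B (value -2).

B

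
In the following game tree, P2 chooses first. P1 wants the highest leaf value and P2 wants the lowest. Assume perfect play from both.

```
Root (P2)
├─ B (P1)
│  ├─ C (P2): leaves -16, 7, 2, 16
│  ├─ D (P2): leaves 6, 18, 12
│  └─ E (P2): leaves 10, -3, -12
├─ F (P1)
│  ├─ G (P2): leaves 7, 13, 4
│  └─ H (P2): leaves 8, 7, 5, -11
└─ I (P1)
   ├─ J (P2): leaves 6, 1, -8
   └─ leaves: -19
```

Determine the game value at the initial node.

C (P2): min(-16, 7, 2, 16) = -16
D (P2): min(6, 18, 12) = 6
E (P2): min(10, -3, -12) = -12
B (P1): max(-16, 6, -12) = 6
G (P2): min(7, 13, 4) = 4
H (P2): min(8, 7, 5, -11) = -11
F (P1): max(4, -11) = 4
J (P2): min(6, 1, -8) = -8
I (P1): max(-8, -19) = -8
Root (P2): min(6, 4, -8) = -8

-8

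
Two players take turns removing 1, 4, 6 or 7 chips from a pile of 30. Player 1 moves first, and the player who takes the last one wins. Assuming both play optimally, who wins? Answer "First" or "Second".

First

i:   0  1  2  3  4  5  6  7  8  9 10 11 12 13 14 15 16 17 18 19 20 21 22 23 24 25 26 27 28 29 30
     L  W  L  W  W  L  W  W  W  W  L  W  W  L  W  L  W  W  L  W  W  W  W  L  W  W  L  W  L  W  W
Position 30 is W, so the first player wins.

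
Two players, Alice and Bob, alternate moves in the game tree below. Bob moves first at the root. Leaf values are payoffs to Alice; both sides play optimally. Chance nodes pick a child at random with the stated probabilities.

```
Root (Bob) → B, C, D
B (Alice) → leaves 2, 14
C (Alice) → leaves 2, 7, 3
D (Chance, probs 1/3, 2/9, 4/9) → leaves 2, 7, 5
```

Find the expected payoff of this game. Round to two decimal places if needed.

4.44

B (Alice): max(2, 14) = 14
C (Alice): max(2, 7, 3) = 7
D (Chance): 1/3·2 + 2/9·7 + 4/9·5 = 4.44
Root (Bob): min(14, 7, 4.44) = 4.44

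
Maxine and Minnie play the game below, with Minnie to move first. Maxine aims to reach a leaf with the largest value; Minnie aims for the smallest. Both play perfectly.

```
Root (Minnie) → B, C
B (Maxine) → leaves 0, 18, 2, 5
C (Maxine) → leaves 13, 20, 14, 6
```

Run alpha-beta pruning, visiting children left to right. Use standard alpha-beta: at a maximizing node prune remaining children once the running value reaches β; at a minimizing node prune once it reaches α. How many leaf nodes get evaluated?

B [α=-∞,β=+∞]: v=18
C [α=-∞,β=18]: v=20 after child 2 ≥ β → β-cutoff, skip 2
Root [α=-∞,β=+∞]: v=18
Leaves evaluated: 6 of 8.

6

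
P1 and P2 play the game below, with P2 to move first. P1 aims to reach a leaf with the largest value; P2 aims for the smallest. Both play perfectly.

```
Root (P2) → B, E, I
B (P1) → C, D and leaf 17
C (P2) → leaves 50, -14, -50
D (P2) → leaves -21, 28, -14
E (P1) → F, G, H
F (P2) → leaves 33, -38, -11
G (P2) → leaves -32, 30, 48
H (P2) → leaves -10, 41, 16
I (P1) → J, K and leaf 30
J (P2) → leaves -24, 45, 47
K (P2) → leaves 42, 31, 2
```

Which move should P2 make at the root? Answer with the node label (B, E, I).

C (P2): min(50, -14, -50) = -50
D (P2): min(-21, 28, -14) = -21
B (P1): max(-50, -21, 17) = 17
F (P2): min(33, -38, -11) = -38
G (P2): min(-32, 30, 48) = -32
H (P2): min(-10, 41, 16) = -10
E (P1): max(-38, -32, -10) = -10
J (P2): min(-24, 45, 47) = -24
K (P2): min(42, 31, 2) = 2
I (P1): max(-24, 2, 30) = 30
Root (P2): min(17, -10, 30) = -10
P2 picks the child with the lowest value: E (value -10).

E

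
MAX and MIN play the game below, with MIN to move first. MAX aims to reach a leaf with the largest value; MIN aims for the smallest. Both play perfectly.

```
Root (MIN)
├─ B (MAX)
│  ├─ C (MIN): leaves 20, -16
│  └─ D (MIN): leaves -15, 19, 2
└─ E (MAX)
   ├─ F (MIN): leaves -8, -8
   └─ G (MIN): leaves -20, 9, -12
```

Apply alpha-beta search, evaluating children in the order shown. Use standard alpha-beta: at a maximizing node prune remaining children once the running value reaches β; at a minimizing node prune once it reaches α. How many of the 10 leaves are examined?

7

C [α=-∞,β=+∞]: v=-16
D [α=-16,β=+∞]: v=-15
B [α=-∞,β=+∞]: v=-15
F [α=-∞,β=-15]: v=-8
E [α=-∞,β=-15]: v=-8 after child 1 ≥ β → β-cutoff, skip 1
Root [α=-∞,β=+∞]: v=-15
Leaves evaluated: 7 of 10.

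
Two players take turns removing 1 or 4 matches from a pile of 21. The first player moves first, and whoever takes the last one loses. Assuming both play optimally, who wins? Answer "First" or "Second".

W/L table (W = player to move can force a win):
i:   0  1  2  3  4  5  6  7  8  9 10 11 12 13 14 15 16 17 18 19 20 21
     W  L  W  L  W  W  L  W  L  W  W  L  W  L  W  W  L  W  L  W  W  L
Position 21 is L, so the second player wins.

Second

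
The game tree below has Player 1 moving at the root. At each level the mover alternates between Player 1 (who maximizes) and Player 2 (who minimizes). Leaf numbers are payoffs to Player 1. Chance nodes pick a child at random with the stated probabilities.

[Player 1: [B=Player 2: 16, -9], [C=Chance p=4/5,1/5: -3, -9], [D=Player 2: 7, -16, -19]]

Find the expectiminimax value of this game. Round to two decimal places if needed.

B (Player 2): min(16, -9) = -9
C (Chance): 4/5·-3 + 1/5·-9 = -4.2
D (Player 2): min(7, -16, -19) = -19
Root (Player 1): max(-9, -4.2, -19) = -4.2

-4.2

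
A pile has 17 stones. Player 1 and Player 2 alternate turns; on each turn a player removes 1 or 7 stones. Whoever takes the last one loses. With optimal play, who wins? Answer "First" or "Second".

i:   0  1  2  3  4  5  6  7  8  9 10 11 12 13 14 15 16 17
     W  L  W  L  W  L  W  L  W  L  W  L  W  L  W  L  W  L
Position 17 is L, so the second player wins.

Second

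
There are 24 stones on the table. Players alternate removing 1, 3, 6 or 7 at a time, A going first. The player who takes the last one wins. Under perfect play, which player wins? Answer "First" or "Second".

W/L table (W = player to move can force a win):
i:   0  1  2  3  4  5  6  7  8  9 10 11 12 13 14 15 16 17 18 19 20 21 22 23 24
     L  W  L  W  L  W  W  W  W  W  W  W  L  W  L  W  L  W  W  W  W  W  W  W  L
Position 24 is L, so the second player wins.

Second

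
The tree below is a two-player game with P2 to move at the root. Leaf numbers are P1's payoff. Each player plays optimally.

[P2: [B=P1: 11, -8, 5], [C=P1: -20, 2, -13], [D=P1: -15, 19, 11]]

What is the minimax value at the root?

B (P1): max(11, -8, 5) = 11
C (P1): max(-20, 2, -13) = 2
D (P1): max(-15, 19, 11) = 19
Root (P2): min(11, 2, 19) = 2

2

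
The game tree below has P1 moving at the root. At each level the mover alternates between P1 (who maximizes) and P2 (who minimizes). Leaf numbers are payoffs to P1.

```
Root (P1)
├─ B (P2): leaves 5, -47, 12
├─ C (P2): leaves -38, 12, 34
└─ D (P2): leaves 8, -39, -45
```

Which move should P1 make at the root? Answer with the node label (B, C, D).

C

B (P2): min(5, -47, 12) = -47
C (P2): min(-38, 12, 34) = -38
D (P2): min(8, -39, -45) = -45
Root (P1): max(-47, -38, -45) = -38
P1 picks the child with the highest value: C (value -38).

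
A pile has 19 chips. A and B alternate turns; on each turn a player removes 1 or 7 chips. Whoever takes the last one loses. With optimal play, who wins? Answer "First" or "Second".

Second

Mark each pile size as W (mover wins) or L (mover loses):
i:   0  1  2  3  4  5  6  7  8  9 10 11 12 13 14 15 16 17 18 19
     W  L  W  L  W  L  W  L  W  L  W  L  W  L  W  L  W  L  W  L
Position 19 is L, so the second player wins.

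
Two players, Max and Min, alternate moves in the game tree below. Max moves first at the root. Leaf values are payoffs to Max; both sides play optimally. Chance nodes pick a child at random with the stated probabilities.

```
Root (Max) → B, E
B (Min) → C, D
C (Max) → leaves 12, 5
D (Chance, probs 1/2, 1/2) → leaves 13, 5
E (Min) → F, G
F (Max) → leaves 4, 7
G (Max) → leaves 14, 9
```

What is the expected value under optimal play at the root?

C (Max): max(12, 5) = 12
D (Chance): 1/2·13 + 1/2·5 = 9
B (Min): min(12, 9) = 9
F (Max): max(4, 7) = 7
G (Max): max(14, 9) = 14
E (Min): min(7, 14) = 7
Root (Max): max(9, 7) = 9

9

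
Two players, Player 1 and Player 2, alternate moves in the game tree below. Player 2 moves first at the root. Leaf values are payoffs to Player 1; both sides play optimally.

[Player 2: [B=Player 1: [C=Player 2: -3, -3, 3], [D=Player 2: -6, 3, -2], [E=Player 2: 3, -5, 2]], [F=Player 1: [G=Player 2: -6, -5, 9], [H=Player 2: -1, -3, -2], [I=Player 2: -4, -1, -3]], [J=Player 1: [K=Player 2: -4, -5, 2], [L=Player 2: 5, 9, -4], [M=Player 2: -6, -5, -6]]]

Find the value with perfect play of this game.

C (Player 2): min(-3, -3, 3) = -3
D (Player 2): min(-6, 3, -2) = -6
E (Player 2): min(3, -5, 2) = -5
B (Player 1): max(-3, -6, -5) = -3
G (Player 2): min(-6, -5, 9) = -6
H (Player 2): min(-1, -3, -2) = -3
I (Player 2): min(-4, -1, -3) = -4
F (Player 1): max(-6, -3, -4) = -3
K (Player 2): min(-4, -5, 2) = -5
L (Player 2): min(5, 9, -4) = -4
M (Player 2): min(-6, -5, -6) = -6
J (Player 1): max(-5, -4, -6) = -4
Root (Player 2): min(-3, -3, -4) = -4

-4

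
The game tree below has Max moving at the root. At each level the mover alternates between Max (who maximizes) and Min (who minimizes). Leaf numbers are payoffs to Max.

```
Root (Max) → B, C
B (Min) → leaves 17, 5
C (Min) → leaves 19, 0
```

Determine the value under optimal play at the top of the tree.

B (Min): min(17, 5) = 5
C (Min): min(19, 0) = 0
Root (Max): max(5, 0) = 5

5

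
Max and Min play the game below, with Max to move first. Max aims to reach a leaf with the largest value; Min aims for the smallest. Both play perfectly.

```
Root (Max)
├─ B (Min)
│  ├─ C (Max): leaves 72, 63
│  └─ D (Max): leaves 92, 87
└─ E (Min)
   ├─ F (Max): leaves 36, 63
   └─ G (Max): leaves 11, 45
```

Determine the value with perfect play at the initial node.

C (Max): max(72, 63) = 72
D (Max): max(92, 87) = 92
B (Min): min(72, 92) = 72
F (Max): max(36, 63) = 63
G (Max): max(11, 45) = 45
E (Min): min(63, 45) = 45
Root (Max): max(72, 45) = 72

72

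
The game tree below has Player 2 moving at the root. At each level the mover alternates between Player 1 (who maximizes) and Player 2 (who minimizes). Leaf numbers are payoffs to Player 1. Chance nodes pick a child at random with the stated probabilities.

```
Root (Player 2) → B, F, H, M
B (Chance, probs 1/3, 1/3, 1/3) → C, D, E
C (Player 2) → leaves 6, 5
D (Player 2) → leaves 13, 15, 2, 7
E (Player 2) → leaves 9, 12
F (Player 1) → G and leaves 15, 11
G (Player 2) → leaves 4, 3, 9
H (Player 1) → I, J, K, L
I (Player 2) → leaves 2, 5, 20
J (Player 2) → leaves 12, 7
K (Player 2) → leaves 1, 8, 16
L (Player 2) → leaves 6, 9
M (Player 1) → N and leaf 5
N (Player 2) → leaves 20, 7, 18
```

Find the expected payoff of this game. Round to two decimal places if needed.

C (Player 2): min(6, 5) = 5
D (Player 2): min(13, 15, 2, 7) = 2
E (Player 2): min(9, 12) = 9
B (Chance): 1/3·5 + 1/3·2 + 1/3·9 = 5.33
G (Player 2): min(4, 3, 9) = 3
F (Player 1): max(3, 15, 11) = 15
I (Player 2): min(2, 5, 20) = 2
J (Player 2): min(12, 7) = 7
K (Player 2): min(1, 8, 16) = 1
L (Player 2): min(6, 9) = 6
H (Player 1): max(2, 7, 1, 6) = 7
N (Player 2): min(20, 7, 18) = 7
M (Player 1): max(7, 5) = 7
Root (Player 2): min(5.33, 15, 7, 7) = 5.33

5.33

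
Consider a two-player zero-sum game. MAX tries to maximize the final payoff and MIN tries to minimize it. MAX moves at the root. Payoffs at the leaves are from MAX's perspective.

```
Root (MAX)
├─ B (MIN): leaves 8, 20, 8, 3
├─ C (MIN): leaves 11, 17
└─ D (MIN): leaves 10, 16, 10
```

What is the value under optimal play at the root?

11

B (MIN): min(8, 20, 8, 3) = 3
C (MIN): min(11, 17) = 11
D (MIN): min(10, 16, 10) = 10
Root (MAX): max(3, 11, 10) = 11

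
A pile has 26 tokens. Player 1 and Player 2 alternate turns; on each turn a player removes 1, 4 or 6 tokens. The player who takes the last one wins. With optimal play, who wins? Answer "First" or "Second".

First

Compute winning (W) and losing (L) positions by backward induction:
i:   0  1  2  3  4  5  6  7  8  9 10 11 12 13 14 15 16 17 18 19 20 21 22 23 24 25 26
     L  W  L  W  W  L  W  L  W  W  L  W  L  W  W  L  W  L  W  W  L  W  L  W  W  L  W
Position 26 is W, so the first player wins.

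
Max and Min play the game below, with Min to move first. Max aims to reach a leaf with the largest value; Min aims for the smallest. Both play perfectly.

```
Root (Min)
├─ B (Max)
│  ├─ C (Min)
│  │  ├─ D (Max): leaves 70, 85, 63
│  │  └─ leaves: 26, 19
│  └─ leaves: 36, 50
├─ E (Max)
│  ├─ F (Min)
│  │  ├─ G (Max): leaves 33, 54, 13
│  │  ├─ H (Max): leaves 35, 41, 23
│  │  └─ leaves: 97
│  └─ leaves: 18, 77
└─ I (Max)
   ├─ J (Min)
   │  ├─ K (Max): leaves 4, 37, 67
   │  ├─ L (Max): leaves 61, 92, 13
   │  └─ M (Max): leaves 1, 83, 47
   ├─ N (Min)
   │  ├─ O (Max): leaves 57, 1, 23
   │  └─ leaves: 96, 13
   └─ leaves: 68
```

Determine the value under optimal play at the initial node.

D (Max): max(70, 85, 63) = 85
C (Min): min(85, 26, 19) = 19
B (Max): max(19, 36, 50) = 50
G (Max): max(33, 54, 13) = 54
H (Max): max(35, 41, 23) = 41
F (Min): min(54, 41, 97) = 41
E (Max): max(41, 18, 77) = 77
K (Max): max(4, 37, 67) = 67
L (Max): max(61, 92, 13) = 92
M (Max): max(1, 83, 47) = 83
J (Min): min(67, 92, 83) = 67
O (Max): max(57, 1, 23) = 57
N (Min): min(57, 96, 13) = 13
I (Max): max(67, 13, 68) = 68
Root (Min): min(50, 77, 68) = 50

50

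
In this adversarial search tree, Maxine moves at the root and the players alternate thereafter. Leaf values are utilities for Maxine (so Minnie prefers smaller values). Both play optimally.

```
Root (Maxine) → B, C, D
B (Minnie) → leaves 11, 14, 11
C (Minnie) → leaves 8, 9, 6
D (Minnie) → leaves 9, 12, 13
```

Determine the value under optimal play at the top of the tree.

B (Minnie): min(11, 14, 11) = 11
C (Minnie): min(8, 9, 6) = 6
D (Minnie): min(9, 12, 13) = 9
Root (Maxine): max(11, 6, 9) = 11

11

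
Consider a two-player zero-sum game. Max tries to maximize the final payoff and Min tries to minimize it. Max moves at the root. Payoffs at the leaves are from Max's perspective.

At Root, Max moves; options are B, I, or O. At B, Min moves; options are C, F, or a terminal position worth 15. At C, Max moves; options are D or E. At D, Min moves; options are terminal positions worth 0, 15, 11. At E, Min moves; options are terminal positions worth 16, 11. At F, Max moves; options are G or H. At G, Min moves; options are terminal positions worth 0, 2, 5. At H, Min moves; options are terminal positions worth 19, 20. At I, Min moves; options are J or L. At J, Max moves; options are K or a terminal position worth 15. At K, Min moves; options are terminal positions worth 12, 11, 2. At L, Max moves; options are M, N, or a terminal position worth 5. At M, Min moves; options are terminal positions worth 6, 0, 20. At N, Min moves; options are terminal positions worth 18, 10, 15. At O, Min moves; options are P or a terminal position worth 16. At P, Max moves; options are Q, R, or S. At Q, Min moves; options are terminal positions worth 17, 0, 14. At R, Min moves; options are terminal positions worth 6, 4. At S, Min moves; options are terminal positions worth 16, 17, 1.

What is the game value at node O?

Q: min(17, 0, 14) = 0
R: min(6, 4) = 4
S: min(16, 17, 1) = 1
P: max(0, 4, 1) = 4
O: min(4, 16) = 4

4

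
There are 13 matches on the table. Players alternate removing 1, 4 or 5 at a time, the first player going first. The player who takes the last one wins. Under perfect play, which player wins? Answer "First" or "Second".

Positions where the player to move wins (W) vs loses (L):
i:   0  1  2  3  4  5  6  7  8  9 10 11 12 13
     L  W  L  W  W  W  W  W  L  W  L  W  W  W
Position 13 is W, so the first player wins.

First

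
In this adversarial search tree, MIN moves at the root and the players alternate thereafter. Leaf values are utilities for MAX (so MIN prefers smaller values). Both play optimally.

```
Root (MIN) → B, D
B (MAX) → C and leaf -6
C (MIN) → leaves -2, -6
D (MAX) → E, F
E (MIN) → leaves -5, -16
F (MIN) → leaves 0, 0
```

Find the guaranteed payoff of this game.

C (MIN): min(-2, -6) = -6
B (MAX): max(-6, -6) = -6
E (MIN): min(-5, -16) = -16
F (MIN): min(0, 0) = 0
D (MAX): max(-16, 0) = 0
Root (MIN): min(-6, 0) = -6

-6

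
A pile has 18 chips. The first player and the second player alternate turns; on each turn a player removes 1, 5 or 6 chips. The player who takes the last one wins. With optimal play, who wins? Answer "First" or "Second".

Mark each pile size as W (mover wins) or L (mover loses):
i:   0  1  2  3  4  5  6  7  8  9 10 11 12 13 14 15 16 17 18
     L  W  L  W  L  W  W  W  W  W  W  L  W  L  W  L  W  W  W
Position 18 is W, so the first player wins.

First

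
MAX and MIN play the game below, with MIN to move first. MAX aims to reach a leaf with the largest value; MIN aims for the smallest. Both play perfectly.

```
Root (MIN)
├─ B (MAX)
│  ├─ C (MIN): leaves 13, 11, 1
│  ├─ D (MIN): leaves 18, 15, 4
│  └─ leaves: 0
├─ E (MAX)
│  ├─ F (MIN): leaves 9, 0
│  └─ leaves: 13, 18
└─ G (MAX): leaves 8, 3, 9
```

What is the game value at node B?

4

C: min(13, 11, 1) = 1
D: min(18, 15, 4) = 4
B: max(1, 4, 0) = 4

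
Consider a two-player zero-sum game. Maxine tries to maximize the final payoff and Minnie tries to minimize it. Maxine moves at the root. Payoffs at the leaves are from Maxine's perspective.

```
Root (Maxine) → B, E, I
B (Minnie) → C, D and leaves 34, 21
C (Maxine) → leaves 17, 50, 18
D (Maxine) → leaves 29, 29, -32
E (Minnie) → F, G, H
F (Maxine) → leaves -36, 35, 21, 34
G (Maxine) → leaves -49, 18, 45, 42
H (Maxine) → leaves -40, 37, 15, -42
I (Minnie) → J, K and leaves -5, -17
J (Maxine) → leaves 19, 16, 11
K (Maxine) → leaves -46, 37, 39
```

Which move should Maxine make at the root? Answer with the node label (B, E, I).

E

C (Maxine): max(17, 50, 18) = 50
D (Maxine): max(29, 29, -32) = 29
B (Minnie): min(50, 29, 34, 21) = 21
F (Maxine): max(-36, 35, 21, 34) = 35
G (Maxine): max(-49, 18, 45, 42) = 45
H (Maxine): max(-40, 37, 15, -42) = 37
E (Minnie): min(35, 45, 37) = 35
J (Maxine): max(19, 16, 11) = 19
K (Maxine): max(-46, 37, 39) = 39
I (Minnie): min(19, 39, -5, -17) = -17
Root (Maxine): max(21, 35, -17) = 35
Maxine picks the child with the highest value: E (value 35).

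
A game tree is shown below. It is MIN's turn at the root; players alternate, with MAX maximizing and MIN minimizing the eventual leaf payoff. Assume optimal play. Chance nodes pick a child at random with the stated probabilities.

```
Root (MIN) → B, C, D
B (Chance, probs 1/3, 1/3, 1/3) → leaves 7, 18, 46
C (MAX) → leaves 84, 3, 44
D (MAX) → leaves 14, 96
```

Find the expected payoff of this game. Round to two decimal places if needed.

B (Chance): 1/3·7 + 1/3·18 + 1/3·46 = 23.67
C (MAX): max(84, 3, 44) = 84
D (MAX): max(14, 96) = 96
Root (MIN): min(23.67, 84, 96) = 23.67

23.67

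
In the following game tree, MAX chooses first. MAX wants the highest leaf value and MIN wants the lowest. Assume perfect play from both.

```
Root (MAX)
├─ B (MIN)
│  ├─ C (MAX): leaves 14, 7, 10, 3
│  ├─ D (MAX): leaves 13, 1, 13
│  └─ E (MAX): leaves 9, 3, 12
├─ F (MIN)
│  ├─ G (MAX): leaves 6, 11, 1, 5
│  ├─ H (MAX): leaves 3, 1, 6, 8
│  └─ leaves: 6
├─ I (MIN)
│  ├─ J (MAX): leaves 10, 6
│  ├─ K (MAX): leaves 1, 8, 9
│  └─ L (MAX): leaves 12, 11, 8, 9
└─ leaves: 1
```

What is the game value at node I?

9

J: max(10, 6) = 10
K: max(1, 8, 9) = 9
L: max(12, 11, 8, 9) = 12
I: min(10, 9, 12) = 9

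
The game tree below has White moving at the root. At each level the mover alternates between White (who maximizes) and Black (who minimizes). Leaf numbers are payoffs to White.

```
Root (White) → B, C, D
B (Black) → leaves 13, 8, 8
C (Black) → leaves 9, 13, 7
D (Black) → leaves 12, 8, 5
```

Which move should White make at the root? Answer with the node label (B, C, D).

B (Black): min(13, 8, 8) = 8
C (Black): min(9, 13, 7) = 7
D (Black): min(12, 8, 5) = 5
Root (White): max(8, 7, 5) = 8
White picks the child with the highest value: B (value 8).

B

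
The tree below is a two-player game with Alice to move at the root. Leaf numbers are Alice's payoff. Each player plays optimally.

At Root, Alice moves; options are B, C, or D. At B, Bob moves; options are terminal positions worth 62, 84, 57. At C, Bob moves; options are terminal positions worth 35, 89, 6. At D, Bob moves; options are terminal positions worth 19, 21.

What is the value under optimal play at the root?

57

B (Bob): min(62, 84, 57) = 57
C (Bob): min(35, 89, 6) = 6
D (Bob): min(19, 21) = 19
Root (Alice): max(57, 6, 19) = 57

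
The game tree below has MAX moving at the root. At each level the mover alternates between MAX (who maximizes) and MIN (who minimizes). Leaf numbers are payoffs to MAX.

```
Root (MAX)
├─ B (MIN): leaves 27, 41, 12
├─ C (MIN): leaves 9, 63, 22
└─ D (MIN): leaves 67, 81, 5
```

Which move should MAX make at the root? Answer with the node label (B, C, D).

B (MIN): min(27, 41, 12) = 12
C (MIN): min(9, 63, 22) = 9
D (MIN): min(67, 81, 5) = 5
Root (MAX): max(12, 9, 5) = 12
MAX picks the child with the highest value: B (value 12).

B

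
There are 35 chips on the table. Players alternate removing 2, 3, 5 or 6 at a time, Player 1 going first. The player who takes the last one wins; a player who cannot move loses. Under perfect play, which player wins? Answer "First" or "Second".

i:   0  1  2  3  4  5  6  7  8  9 10 11 12 13 14 15 16 17 18 19 20 21 22 23 24 25 26 27 28 29 30 31 32 33 34 35
     L  L  W  W  W  W  W  W  L  L  W  W  W  W  W  W  L  L  W  W  W  W  W  W  L  L  W  W  W  W  W  W  L  L  W  W
Position 35 is W, so the first player wins.

First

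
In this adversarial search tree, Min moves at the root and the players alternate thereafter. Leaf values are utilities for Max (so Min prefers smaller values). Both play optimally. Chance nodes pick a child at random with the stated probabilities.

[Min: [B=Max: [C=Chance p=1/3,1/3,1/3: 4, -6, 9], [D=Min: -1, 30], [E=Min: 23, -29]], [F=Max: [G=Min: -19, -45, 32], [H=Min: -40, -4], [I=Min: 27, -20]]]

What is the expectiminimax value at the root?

-20

C (Chance): 1/3·4 + 1/3·-6 + 1/3·9 = 2.33
D (Min): min(-1, 30) = -1
E (Min): min(23, -29) = -29
B (Max): max(2.33, -1, -29) = 2.33
G (Min): min(-19, -45, 32) = -45
H (Min): min(-40, -4) = -40
I (Min): min(27, -20) = -20
F (Max): max(-45, -40, -20) = -20
Root (Min): min(2.33, -20) = -20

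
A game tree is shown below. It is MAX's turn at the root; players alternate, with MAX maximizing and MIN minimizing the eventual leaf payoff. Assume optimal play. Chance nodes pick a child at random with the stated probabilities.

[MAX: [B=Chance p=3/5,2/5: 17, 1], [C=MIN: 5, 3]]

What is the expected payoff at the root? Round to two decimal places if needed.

B (Chance): 3/5·17 + 2/5·1 = 10.6
C (MIN): min(5, 3) = 3
Root (MAX): max(10.6, 3) = 10.6

10.6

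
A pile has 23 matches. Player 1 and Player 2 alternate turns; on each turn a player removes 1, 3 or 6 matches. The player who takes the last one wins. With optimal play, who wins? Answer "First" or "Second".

First

W/L table (W = player to move can force a win):
i:   0  1  2  3  4  5  6  7  8  9 10 11 12 13 14 15 16 17 18 19 20 21 22 23
     L  W  L  W  L  W  W  W  W  L  W  L  W  L  W  W  W  W  L  W  L  W  L  W
Position 23 is W, so the first player wins.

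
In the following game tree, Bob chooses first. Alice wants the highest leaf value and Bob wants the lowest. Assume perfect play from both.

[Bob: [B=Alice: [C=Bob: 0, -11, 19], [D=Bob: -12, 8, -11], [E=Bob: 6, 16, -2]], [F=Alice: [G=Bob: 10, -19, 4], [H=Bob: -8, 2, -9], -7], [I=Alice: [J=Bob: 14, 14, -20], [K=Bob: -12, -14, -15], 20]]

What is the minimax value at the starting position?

-7

C (Bob): min(0, -11, 19) = -11
D (Bob): min(-12, 8, -11) = -12
E (Bob): min(6, 16, -2) = -2
B (Alice): max(-11, -12, -2) = -2
G (Bob): min(10, -19, 4) = -19
H (Bob): min(-8, 2, -9) = -9
F (Alice): max(-19, -9, -7) = -7
J (Bob): min(14, 14, -20) = -20
K (Bob): min(-12, -14, -15) = -15
I (Alice): max(-20, -15, 20) = 20
Root (Bob): min(-2, -7, 20) = -7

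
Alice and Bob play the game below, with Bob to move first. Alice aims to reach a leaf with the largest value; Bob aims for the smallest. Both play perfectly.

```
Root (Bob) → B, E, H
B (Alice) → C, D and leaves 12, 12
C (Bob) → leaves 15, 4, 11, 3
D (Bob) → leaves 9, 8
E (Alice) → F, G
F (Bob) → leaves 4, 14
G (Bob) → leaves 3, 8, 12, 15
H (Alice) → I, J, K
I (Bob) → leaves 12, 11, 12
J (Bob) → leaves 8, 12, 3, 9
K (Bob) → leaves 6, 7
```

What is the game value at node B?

12

C: min(15, 4, 11, 3) = 3
D: min(9, 8) = 8
B: max(3, 8, 12, 12) = 12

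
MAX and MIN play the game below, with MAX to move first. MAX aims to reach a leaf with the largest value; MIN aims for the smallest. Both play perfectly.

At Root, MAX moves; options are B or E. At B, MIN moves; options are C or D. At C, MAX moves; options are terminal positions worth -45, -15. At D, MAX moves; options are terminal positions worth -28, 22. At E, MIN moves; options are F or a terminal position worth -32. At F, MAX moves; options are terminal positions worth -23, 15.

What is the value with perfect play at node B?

-15

C: max(-45, -15) = -15
D: max(-28, 22) = 22
B: min(-15, 22) = -15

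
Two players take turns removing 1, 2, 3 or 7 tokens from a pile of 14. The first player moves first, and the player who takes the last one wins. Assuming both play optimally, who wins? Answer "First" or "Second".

i:   0  1  2  3  4  5  6  7  8  9 10 11 12 13 14
     L  W  W  W  L  W  W  W  L  W  W  W  L  W  W
Position 14 is W, so the first player wins.

First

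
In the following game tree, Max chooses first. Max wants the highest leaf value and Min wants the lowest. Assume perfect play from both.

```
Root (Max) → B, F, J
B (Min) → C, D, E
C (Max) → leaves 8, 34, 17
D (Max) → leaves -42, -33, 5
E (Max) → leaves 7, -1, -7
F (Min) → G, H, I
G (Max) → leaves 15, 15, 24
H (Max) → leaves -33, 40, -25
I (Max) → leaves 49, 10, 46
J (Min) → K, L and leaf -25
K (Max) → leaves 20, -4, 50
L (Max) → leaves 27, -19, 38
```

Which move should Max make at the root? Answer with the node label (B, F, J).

C (Max): max(8, 34, 17) = 34
D (Max): max(-42, -33, 5) = 5
E (Max): max(7, -1, -7) = 7
B (Min): min(34, 5, 7) = 5
G (Max): max(15, 15, 24) = 24
H (Max): max(-33, 40, -25) = 40
I (Max): max(49, 10, 46) = 49
F (Min): min(24, 40, 49) = 24
K (Max): max(20, -4, 50) = 50
L (Max): max(27, -19, 38) = 38
J (Min): min(50, 38, -25) = -25
Root (Max): max(5, 24, -25) = 24
Max picks the child with the highest value: F (value 24).

F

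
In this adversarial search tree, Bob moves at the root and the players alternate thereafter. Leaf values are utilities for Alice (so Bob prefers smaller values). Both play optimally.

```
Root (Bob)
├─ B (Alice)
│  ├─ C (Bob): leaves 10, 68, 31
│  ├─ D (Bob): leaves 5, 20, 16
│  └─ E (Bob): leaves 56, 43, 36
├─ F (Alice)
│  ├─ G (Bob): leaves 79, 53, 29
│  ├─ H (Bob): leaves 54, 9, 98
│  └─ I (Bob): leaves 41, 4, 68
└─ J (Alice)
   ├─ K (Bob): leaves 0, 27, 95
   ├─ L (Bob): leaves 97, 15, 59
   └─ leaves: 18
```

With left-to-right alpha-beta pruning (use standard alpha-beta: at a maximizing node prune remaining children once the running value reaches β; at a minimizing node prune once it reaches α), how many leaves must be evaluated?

21

C [α=-∞,β=+∞]: v=10
D [α=10,β=+∞]: v=5 after child 1 ≤ α → α-cutoff, skip 2
E [α=10,β=+∞]: v=36
B [α=-∞,β=+∞]: v=36
G [α=-∞,β=36]: v=29
H [α=29,β=36]: v=9 after child 2 ≤ α → α-cutoff, skip 1
I [α=29,β=36]: v=4 after child 2 ≤ α → α-cutoff, skip 1
F [α=-∞,β=36]: v=29
K [α=-∞,β=29]: v=0
L [α=0,β=29]: v=15
J [α=-∞,β=29]: v=18
Root [α=-∞,β=+∞]: v=18
Leaves evaluated: 21 of 25.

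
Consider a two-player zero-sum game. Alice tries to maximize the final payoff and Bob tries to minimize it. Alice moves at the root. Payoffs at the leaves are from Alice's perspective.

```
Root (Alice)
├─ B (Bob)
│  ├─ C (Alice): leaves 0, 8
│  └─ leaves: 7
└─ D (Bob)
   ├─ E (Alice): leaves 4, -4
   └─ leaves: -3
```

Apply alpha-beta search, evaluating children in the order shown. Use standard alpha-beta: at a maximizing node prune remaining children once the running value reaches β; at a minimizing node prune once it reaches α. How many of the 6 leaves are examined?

C [α=-∞,β=+∞]: v=8
B [α=-∞,β=+∞]: v=7
E [α=7,β=+∞]: v=4
D [α=7,β=+∞]: v=4 after child 1 ≤ α → α-cutoff, skip 1
Root [α=-∞,β=+∞]: v=7
Leaves evaluated: 5 of 6.

5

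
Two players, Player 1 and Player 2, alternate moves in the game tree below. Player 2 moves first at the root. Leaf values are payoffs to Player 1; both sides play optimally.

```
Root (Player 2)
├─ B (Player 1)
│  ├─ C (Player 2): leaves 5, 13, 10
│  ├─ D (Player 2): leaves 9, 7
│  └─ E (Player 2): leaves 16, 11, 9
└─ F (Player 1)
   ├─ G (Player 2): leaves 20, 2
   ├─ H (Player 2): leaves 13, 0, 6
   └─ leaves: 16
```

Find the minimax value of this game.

C (Player 2): min(5, 13, 10) = 5
D (Player 2): min(9, 7) = 7
E (Player 2): min(16, 11, 9) = 9
B (Player 1): max(5, 7, 9) = 9
G (Player 2): min(20, 2) = 2
H (Player 2): min(13, 0, 6) = 0
F (Player 1): max(2, 0, 16) = 16
Root (Player 2): min(9, 16) = 9

9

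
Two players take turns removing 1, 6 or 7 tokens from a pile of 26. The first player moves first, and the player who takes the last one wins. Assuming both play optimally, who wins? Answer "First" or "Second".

Second

W/L table (W = player to move can force a win):
i:   0  1  2  3  4  5  6  7  8  9 10 11 12 13 14 15 16 17 18 19 20 21 22 23 24 25 26
     L  W  L  W  L  W  W  W  W  W  W  W  L  W  L  W  L  W  W  W  W  W  W  W  L  W  L
Position 26 is L, so the second player wins.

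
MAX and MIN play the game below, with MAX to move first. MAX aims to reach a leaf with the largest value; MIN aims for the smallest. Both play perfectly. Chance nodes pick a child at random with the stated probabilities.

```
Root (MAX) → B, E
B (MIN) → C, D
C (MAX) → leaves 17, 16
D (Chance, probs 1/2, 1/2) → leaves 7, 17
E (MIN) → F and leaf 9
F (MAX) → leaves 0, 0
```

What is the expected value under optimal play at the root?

12

C (MAX): max(17, 16) = 17
D (Chance): 1/2·7 + 1/2·17 = 12
B (MIN): min(17, 12) = 12
F (MAX): max(0, 0) = 0
E (MIN): min(0, 9) = 0
Root (MAX): max(12, 0) = 12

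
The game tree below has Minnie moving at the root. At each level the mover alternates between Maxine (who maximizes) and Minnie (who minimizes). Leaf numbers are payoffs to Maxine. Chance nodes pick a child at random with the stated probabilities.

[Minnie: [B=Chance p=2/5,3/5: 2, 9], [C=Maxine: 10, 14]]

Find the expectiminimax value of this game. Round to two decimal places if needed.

B (Chance): 2/5·2 + 3/5·9 = 6.2
C (Maxine): max(10, 14) = 14
Root (Minnie): min(6.2, 14) = 6.2

6.2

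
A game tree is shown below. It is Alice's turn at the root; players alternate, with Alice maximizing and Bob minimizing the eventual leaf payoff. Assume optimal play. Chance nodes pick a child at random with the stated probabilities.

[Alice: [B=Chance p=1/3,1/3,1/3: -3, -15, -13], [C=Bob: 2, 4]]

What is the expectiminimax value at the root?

B (Chance): 1/3·-3 + 1/3·-15 + 1/3·-13 = -10.33
C (Bob): min(2, 4) = 2
Root (Alice): max(-10.33, 2) = 2

2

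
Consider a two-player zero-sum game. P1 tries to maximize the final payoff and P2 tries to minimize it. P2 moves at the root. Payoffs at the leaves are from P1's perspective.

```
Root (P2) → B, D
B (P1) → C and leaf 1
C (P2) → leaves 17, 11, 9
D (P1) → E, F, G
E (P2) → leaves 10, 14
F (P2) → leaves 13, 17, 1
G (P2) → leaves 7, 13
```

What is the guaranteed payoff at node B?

C: min(17, 11, 9) = 9
B: max(9, 1) = 9

9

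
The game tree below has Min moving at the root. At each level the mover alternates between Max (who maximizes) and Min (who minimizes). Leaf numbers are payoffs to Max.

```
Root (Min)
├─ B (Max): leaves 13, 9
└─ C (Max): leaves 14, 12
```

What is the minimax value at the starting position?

13

B (Max): max(13, 9) = 13
C (Max): max(14, 12) = 14
Root (Min): min(13, 14) = 13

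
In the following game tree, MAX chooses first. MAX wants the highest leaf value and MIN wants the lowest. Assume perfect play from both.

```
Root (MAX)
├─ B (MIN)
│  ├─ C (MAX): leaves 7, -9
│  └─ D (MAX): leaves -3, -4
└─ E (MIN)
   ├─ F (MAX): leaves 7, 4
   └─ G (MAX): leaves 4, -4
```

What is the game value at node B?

-3

C: max(7, -9) = 7
D: max(-3, -4) = -3
B: min(7, -3) = -3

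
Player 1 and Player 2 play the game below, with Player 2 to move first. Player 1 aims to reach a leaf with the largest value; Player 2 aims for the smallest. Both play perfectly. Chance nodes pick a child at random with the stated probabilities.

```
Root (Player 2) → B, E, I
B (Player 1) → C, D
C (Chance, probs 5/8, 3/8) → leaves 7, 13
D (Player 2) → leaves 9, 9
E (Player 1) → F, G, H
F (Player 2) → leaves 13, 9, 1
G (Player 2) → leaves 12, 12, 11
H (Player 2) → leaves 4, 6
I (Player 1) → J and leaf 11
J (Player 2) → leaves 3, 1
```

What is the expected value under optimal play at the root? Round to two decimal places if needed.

C (Chance): 5/8·7 + 3/8·13 = 9.25
D (Player 2): min(9, 9) = 9
B (Player 1): max(9.25, 9) = 9.25
F (Player 2): min(13, 9, 1) = 1
G (Player 2): min(12, 12, 11) = 11
H (Player 2): min(4, 6) = 4
E (Player 1): max(1, 11, 4) = 11
J (Player 2): min(3, 1) = 1
I (Player 1): max(1, 11) = 11
Root (Player 2): min(9.25, 11, 11) = 9.25

9.25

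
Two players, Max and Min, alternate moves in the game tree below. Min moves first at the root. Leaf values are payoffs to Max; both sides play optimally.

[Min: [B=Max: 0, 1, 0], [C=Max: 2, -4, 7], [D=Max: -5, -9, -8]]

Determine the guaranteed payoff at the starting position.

-5

B (Max): max(0, 1, 0) = 1
C (Max): max(2, -4, 7) = 7
D (Max): max(-5, -9, -8) = -5
Root (Min): min(1, 7, -5) = -5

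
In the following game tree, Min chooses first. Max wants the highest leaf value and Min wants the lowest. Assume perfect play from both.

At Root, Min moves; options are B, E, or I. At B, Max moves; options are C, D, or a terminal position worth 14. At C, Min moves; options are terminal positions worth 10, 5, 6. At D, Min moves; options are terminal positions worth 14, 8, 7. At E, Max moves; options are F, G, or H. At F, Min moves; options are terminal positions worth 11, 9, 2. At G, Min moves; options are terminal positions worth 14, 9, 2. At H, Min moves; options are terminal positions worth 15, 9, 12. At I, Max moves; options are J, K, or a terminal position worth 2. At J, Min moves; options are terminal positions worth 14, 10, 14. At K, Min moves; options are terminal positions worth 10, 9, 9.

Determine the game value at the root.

C (Min): min(10, 5, 6) = 5
D (Min): min(14, 8, 7) = 7
B (Max): max(5, 7, 14) = 14
F (Min): min(11, 9, 2) = 2
G (Min): min(14, 9, 2) = 2
H (Min): min(15, 9, 12) = 9
E (Max): max(2, 2, 9) = 9
J (Min): min(14, 10, 14) = 10
K (Min): min(10, 9, 9) = 9
I (Max): max(10, 9, 2) = 10
Root (Min): min(14, 9, 10) = 9

9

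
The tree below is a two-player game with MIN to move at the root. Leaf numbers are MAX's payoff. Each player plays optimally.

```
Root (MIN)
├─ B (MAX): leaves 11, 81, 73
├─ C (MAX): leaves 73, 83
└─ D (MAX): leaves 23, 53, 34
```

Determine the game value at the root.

53

B (MAX): max(11, 81, 73) = 81
C (MAX): max(73, 83) = 83
D (MAX): max(23, 53, 34) = 53
Root (MIN): min(81, 83, 53) = 53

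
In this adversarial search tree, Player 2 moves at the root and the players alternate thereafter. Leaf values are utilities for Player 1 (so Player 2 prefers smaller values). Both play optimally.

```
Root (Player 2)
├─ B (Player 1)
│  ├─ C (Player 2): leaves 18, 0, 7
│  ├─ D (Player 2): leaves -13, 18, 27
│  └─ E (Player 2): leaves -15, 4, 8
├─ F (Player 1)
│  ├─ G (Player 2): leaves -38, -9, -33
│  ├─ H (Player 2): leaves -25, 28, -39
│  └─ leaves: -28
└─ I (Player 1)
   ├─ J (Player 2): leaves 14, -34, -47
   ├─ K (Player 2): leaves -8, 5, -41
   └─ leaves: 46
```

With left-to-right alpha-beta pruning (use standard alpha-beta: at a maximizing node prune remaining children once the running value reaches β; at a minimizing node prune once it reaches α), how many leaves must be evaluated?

19

C [α=-∞,β=+∞]: v=0
D [α=0,β=+∞]: v=-13 after child 1 ≤ α → α-cutoff, skip 2
E [α=0,β=+∞]: v=-15 after child 1 ≤ α → α-cutoff, skip 2
B [α=-∞,β=+∞]: v=0
G [α=-∞,β=0]: v=-38
H [α=-38,β=0]: v=-39
F [α=-∞,β=0]: v=-28
J [α=-∞,β=-28]: v=-47
K [α=-47,β=-28]: v=-41
I [α=-∞,β=-28]: v=46
Root [α=-∞,β=+∞]: v=-28
Leaves evaluated: 19 of 23.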